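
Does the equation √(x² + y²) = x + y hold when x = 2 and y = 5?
Fails

Substituting x = 2, y = 5:

LHS = √(2² + 5²) = √(29) ≈ 5.385
RHS = 2 + 5 = 7

LHS ≠ RHS, so the equation does not hold at this point.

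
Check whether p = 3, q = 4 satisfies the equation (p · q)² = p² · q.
Substituting p = 3, q = 4:

LHS = (3 · 4)² = 144
RHS = 3² · 4 = 36

LHS ≠ RHS, so the equation does not hold at this point.

Answer: Fails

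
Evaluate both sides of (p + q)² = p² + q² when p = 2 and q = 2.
LHS = (2 + 2)² = 16
RHS = 2² + 2² = 8

LHS ≠ RHS, so the equation does not hold here.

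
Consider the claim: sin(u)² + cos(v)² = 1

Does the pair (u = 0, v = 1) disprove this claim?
Yes

Substituting u = 0, v = 1:
LHS = sin(0)² + cos(1)² = cos(1)² ≈ 0.2919
RHS = 1

Since LHS ≠ RHS, this pair disproves the claim.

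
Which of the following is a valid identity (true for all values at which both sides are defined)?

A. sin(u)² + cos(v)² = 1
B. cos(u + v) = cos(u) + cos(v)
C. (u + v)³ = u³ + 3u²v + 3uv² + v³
A: fails at (1, 4) — LHS = cos(4)² + sin(1)² ≈ 1.135, RHS = 1.
B: fails at (4, 5) — LHS = cos(9) ≈ -0.9111, RHS = cos(4) + cos(5) ≈ -0.37.
C: holds — e.g. at (6, 7), both sides equal 2197.

Answer: C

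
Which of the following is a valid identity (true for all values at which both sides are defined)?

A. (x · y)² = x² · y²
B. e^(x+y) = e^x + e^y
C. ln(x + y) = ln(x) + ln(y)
A: holds — e.g. at (3, 4), both sides equal 144.
B: fails at (1, 2) — LHS = e^3 ≈ 20.09, RHS = e + e^2 ≈ 10.11.
C: fails at (4, 4) — LHS = ln(8) ≈ 2.079, RHS = 2·ln(4) ≈ 2.773.

Answer: A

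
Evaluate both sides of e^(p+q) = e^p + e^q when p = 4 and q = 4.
LHS = e^(4+4) = e^8 ≈ 2981
RHS = e^4 + e^4 = 2·e^4 ≈ 109.2

LHS ≠ RHS (they differ by about 2872), so the equation does not hold here.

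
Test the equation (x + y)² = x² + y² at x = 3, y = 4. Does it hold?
Fails

Substituting x = 3, y = 4:

LHS = (3 + 4)² = 49
RHS = 3² + 4² = 25

LHS ≠ RHS, so the equation does not hold at this point.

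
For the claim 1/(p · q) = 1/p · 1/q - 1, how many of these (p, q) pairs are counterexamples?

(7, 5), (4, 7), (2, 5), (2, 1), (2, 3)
5

Testing each pair:
(7, 5): LHS = 1/35, RHS = -34/35 → counterexample
(4, 7): LHS = 1/28, RHS = -27/28 → counterexample
(2, 5): LHS = 1/10, RHS = -9/10 → counterexample
(2, 1): LHS = 1/2, RHS = -1/2 → counterexample
(2, 3): LHS = 1/6, RHS = -5/6 → counterexample

That makes 5 counterexamples.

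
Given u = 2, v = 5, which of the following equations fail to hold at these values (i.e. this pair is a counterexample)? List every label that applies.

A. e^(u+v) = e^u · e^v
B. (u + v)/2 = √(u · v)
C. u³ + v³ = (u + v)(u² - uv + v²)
B

Evaluating each claim at the given values:
A. LHS = e^7 ≈ 1097, RHS = e^7 ≈ 1097 → holds here (LHS = RHS)
B. LHS = 7/2, RHS = √(10) ≈ 3.162 → fails here (LHS ≠ RHS)
C. LHS = 133, RHS = 133 → holds here (LHS = RHS)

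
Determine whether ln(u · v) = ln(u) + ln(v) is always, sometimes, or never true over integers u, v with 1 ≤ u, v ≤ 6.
Always true

The identity holds for every pair in the range. For instance at (u, v) = (3, 2): both sides equal ln(6) ≈ 1.792.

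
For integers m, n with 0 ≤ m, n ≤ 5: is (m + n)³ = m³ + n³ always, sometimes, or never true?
Sometimes true

It holds at (m, n) = (4, 0) (both sides equal 64), but fails at (m, n) = (1, 2) (LHS = 27, RHS = 9).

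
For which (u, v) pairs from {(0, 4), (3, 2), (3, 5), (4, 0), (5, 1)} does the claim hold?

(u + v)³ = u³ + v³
(0, 4), (4, 0)

Testing each pair:
(0, 4): LHS = 64, RHS = 64 → holds
(3, 2): LHS = 125, RHS = 35 → fails
(3, 5): LHS = 512, RHS = 152 → fails
(4, 0): LHS = 64, RHS = 64 → holds
(5, 1): LHS = 216, RHS = 126 → fails

2 of 5 pairs satisfy the claim.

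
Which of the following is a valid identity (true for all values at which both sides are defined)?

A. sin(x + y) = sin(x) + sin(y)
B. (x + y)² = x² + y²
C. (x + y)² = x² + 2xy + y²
C

A: fails at (3, 5) — LHS = sin(8) ≈ 0.9894, RHS = sin(5) + sin(3) ≈ -0.8178.
B: fails at (2, 7) — LHS = 81, RHS = 53.
C: holds — e.g. at (3, 7), both sides equal 100.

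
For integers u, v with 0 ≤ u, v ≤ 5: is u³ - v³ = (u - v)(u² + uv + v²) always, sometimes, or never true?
Always true

The identity holds for every pair in the range. For instance at (u, v) = (3, 3): both sides equal 0.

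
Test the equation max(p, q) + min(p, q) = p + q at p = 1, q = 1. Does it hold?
Holds

Substituting p = 1, q = 1:

LHS = max(1, 1) + min(1, 1) = 2
RHS = 1 + 1 = 2

LHS = RHS, so the equation holds at this point.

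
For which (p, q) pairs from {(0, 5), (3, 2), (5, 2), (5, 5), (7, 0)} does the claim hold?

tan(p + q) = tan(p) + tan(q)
(0, 5), (7, 0)

Testing each pair:
(0, 5): LHS = tan(5) ≈ -3.381, RHS = tan(5) ≈ -3.381 → holds
(3, 2): LHS = tan(5) ≈ -3.381, RHS = tan(2) + tan(3) ≈ -2.328 → fails
(5, 2): LHS = tan(7) ≈ 0.8714, RHS = tan(5) + tan(2) ≈ -5.566 → fails
(5, 5): LHS = tan(10) ≈ 0.6484, RHS = 2·tan(5) ≈ -6.761 → fails
(7, 0): LHS = tan(7) ≈ 0.8714, RHS = tan(7) ≈ 0.8714 → holds

2 of 5 pairs satisfy the claim.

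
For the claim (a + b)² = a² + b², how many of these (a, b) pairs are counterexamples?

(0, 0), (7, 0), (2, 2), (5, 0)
1

Testing each pair:
(0, 0): LHS = 0, RHS = 0 → satisfies claim
(7, 0): LHS = 49, RHS = 49 → satisfies claim
(2, 2): LHS = 16, RHS = 8 → counterexample
(5, 0): LHS = 25, RHS = 25 → satisfies claim

That makes 1 counterexample.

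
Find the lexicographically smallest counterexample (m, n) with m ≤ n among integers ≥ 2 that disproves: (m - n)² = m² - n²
Substituting (2, 3) into the claim:
LHS = (2 - 3)² = 1
RHS = 2² - 3² = -5

Since LHS ≠ RHS, this pair disproves the claim, and no lexicographically smaller pair (m ≤ n, integers ≥ 2) does.

For instance (5, 9) is also a counterexample (LHS = 16, RHS = -56), but it's lexicographically larger.

Answer: (m, n) = (2, 3)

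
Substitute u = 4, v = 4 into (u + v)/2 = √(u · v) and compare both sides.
LHS = (4 + 4)/2 = 4
RHS = √(4 · 4) = 4

LHS = RHS: the two sides agree.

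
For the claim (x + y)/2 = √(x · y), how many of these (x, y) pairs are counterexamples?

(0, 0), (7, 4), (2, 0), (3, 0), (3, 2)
Testing each pair:
(0, 0): LHS = 0, RHS = 0 → satisfies claim
(7, 4): LHS = 11/2, RHS = 2·√(7) ≈ 5.292 → counterexample
(2, 0): LHS = 1, RHS = 0 → counterexample
(3, 0): LHS = 3/2, RHS = 0 → counterexample
(3, 2): LHS = 5/2, RHS = √(6) ≈ 2.449 → counterexample

That makes 4 counterexamples.

Answer: 4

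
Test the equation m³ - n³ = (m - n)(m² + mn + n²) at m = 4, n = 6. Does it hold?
Holds

Substituting m = 4, n = 6:

LHS = 4³ - 6³ = -152
RHS = (4 - 6)(4² + 4·6 + 6²) = -152

LHS = RHS, so the equation holds at this point.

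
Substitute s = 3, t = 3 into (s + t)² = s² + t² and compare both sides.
LHS = (3 + 3)² = 36
RHS = 3² + 3² = 18

LHS ≠ RHS, so the equation does not hold here.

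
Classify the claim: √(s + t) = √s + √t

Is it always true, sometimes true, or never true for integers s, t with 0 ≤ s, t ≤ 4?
Sometimes true

It holds at (s, t) = (1, 0) (both sides equal 1), but fails at (s, t) = (2, 4) (LHS = √(6) ≈ 2.449, RHS = √(2) + 2 ≈ 3.414).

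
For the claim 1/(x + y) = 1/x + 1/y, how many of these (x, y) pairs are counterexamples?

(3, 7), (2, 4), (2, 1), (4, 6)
Testing each pair:
(3, 7): LHS = 1/10, RHS = 10/21 → counterexample
(2, 4): LHS = 1/6, RHS = 3/4 → counterexample
(2, 1): LHS = 1/3, RHS = 3/2 → counterexample
(4, 6): LHS = 1/10, RHS = 5/12 → counterexample

That makes 4 counterexamples.

Answer: 4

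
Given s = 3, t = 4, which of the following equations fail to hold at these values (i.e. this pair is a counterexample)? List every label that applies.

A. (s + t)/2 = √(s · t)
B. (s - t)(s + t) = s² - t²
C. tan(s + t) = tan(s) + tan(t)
Evaluating each claim at the given values:
A. LHS = 7/2, RHS = 2·√(3) ≈ 3.464 → fails here (LHS ≠ RHS)
B. LHS = -7, RHS = -7 → holds here (LHS = RHS)
C. LHS = tan(7) ≈ 0.8714, RHS = tan(3) + tan(4) ≈ 1.015 → fails here (LHS ≠ RHS)

Answer: A, C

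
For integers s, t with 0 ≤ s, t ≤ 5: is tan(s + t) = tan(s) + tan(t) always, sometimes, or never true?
It holds at (s, t) = (3, 0) (both sides equal tan(3) ≈ -0.1425), but fails at (s, t) = (1, 1) (LHS = tan(2) ≈ -2.185, RHS = 2·tan(1) ≈ 3.115).

Answer: Sometimes true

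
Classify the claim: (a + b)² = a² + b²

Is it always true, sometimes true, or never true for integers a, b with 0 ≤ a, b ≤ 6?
Sometimes true

It holds at (a, b) = (3, 0) (both sides equal 9), but fails at (a, b) = (1, 1) (LHS = 4, RHS = 2).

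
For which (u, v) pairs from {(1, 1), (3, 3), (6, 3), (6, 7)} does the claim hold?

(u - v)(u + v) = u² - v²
All pairs

Testing each pair:
(1, 1): LHS = 0, RHS = 0 → holds
(3, 3): LHS = 0, RHS = 0 → holds
(6, 3): LHS = 27, RHS = 27 → holds
(6, 7): LHS = -13, RHS = -13 → holds

Every pair satisfies the claim.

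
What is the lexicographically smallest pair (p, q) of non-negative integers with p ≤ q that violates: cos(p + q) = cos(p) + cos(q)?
(p, q) = (0, 0)

Substituting (0, 0) into the claim:
LHS = cos(0 + 0) = 1
RHS = cos(0) + cos(0) = 2

Since LHS ≠ RHS, this pair disproves the claim, and no lexicographically smaller pair (p ≤ q, non-negative integers) does.

For instance (0, 5) is also a counterexample (LHS = cos(5) ≈ 0.2837, RHS = cos(5) + 1 ≈ 1.284), but it's lexicographically larger.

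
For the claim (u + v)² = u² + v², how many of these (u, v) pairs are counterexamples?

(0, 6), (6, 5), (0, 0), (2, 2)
2

Testing each pair:
(0, 6): LHS = 36, RHS = 36 → satisfies claim
(6, 5): LHS = 121, RHS = 61 → counterexample
(0, 0): LHS = 0, RHS = 0 → satisfies claim
(2, 2): LHS = 16, RHS = 8 → counterexample

That makes 2 counterexamples.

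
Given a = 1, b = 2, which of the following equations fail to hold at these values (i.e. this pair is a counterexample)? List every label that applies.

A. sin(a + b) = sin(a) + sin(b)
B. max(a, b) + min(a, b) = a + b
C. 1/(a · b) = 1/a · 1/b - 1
A, C

Evaluating each claim at the given values:
A. LHS = sin(3) ≈ 0.1411, RHS = sin(1) + sin(2) ≈ 1.751 → fails here (LHS ≠ RHS)
B. LHS = 3, RHS = 3 → holds here (LHS = RHS)
C. LHS = 1/2, RHS = -1/2 → fails here (LHS ≠ RHS)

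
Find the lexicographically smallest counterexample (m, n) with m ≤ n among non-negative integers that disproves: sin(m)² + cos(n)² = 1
(m, n) = (0, 1)

At (0, 0): both sides equal 1, so it holds there.

Substituting (0, 1) into the claim:
LHS = sin(0)² + cos(1)² = cos(1)² ≈ 0.2919
RHS = 1

Since LHS ≠ RHS, this pair disproves the claim, and no lexicographically smaller pair (m ≤ n, non-negative integers) does.

For instance (1, 6) is also a counterexample (LHS = sin(1)² + cos(6)² ≈ 1.63, RHS = 1), but it's lexicographically larger.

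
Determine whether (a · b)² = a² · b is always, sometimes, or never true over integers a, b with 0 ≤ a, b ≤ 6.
Sometimes true

It holds at (a, b) = (4, 0) (both sides equal 0), but fails at (a, b) = (4, 2) (LHS = 64, RHS = 32).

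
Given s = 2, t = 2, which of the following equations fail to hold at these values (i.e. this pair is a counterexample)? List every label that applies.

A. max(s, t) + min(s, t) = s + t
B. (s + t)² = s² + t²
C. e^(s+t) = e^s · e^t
Evaluating each claim at the given values:
A. LHS = 4, RHS = 4 → holds here (LHS = RHS)
B. LHS = 16, RHS = 8 → fails here (LHS ≠ RHS)
C. LHS = e^4 ≈ 54.6, RHS = e^4 ≈ 54.6 → holds here (LHS = RHS)

Answer: B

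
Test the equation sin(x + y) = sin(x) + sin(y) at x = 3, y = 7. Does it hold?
Fails

Substituting x = 3, y = 7:

LHS = sin(3 + 7) = sin(10) ≈ -0.544
RHS = sin(3) + sin(7) ≈ 0.7981

LHS ≠ RHS, so the equation does not hold at this point.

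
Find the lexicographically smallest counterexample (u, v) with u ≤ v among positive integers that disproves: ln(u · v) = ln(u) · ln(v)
Substituting (1, 2) into the claim:
LHS = ln(1 · 2) = ln(2) ≈ 0.6931
RHS = ln(1) · ln(2) = 0

Since LHS ≠ RHS, this pair disproves the claim, and no lexicographically smaller pair (u ≤ v, positive integers) does.

For instance (5, 7) is also a counterexample (LHS = ln(35) ≈ 3.555, RHS = ln(5)·ln(7) ≈ 3.132), but it's lexicographically larger.

Answer: (u, v) = (1, 2)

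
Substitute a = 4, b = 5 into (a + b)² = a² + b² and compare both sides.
LHS = (4 + 5)² = 81
RHS = 4² + 5² = 41

LHS ≠ RHS, so the equation does not hold here.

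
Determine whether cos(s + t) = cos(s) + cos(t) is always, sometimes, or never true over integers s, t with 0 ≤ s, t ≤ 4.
Never true

The claim fails for every pair in the range. For instance at (s, t) = (0, 4): LHS = cos(4) ≈ -0.6536, RHS = cos(4) + 1 ≈ 0.3464.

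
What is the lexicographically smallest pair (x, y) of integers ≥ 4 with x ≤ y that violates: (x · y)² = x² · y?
Substituting (4, 4) into the claim:
LHS = (4 · 4)² = 256
RHS = 4² · 4 = 64

Since LHS ≠ RHS, this pair disproves the claim, and no lexicographically smaller pair (x ≤ y, integers ≥ 4) does.

For instance (10, 10) is also a counterexample (LHS = 10000, RHS = 1000), but it's lexicographically larger.

Answer: (x, y) = (4, 4)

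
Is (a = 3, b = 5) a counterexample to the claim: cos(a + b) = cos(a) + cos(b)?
Substituting a = 3, b = 5:
LHS = cos(3 + 5) = cos(8) ≈ -0.1455
RHS = cos(3) + cos(5) ≈ -0.7063

Since LHS ≠ RHS, this pair disproves the claim.

Answer: Yes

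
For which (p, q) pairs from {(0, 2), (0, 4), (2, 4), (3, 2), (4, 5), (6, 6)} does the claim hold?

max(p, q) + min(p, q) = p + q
Testing each pair:
(0, 2): LHS = 2, RHS = 2 → holds
(0, 4): LHS = 4, RHS = 4 → holds
(2, 4): LHS = 6, RHS = 6 → holds
(3, 2): LHS = 5, RHS = 5 → holds
(4, 5): LHS = 9, RHS = 9 → holds
(6, 6): LHS = 12, RHS = 12 → holds

Every pair satisfies the claim.

Answer: All pairs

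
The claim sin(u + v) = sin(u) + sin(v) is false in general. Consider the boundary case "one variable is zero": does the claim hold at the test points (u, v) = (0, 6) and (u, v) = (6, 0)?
At (0, 6): LHS = sin(6) ≈ -0.2794, RHS = sin(6) ≈ -0.2794 → equal
At (6, 0): LHS = sin(6) ≈ -0.2794, RHS = sin(6) ≈ -0.2794 → equal

So the claim does hold at both of these boundary points, even though it is not an identity.

Answer: Yes, holds at both test points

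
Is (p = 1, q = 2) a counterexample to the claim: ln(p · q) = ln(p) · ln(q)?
Yes

Substituting p = 1, q = 2:
LHS = ln(1 · 2) = ln(2) ≈ 0.6931
RHS = ln(1) · ln(2) = 0

Since LHS ≠ RHS, this pair disproves the claim.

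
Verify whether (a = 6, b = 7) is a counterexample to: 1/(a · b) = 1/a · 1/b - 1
Yes

Substituting a = 6, b = 7:
LHS = 1/(6 · 7) = 1/42
RHS = 1/6 · 1/7 - 1 = -41/42

Since LHS ≠ RHS, this pair disproves the claim.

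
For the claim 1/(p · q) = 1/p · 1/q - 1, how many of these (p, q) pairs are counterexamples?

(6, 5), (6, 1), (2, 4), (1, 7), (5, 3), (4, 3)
Testing each pair:
(6, 5): LHS = 1/30, RHS = -29/30 → counterexample
(6, 1): LHS = 1/6, RHS = -5/6 → counterexample
(2, 4): LHS = 1/8, RHS = -7/8 → counterexample
(1, 7): LHS = 1/7, RHS = -6/7 → counterexample
(5, 3): LHS = 1/15, RHS = -14/15 → counterexample
(4, 3): LHS = 1/12, RHS = -11/12 → counterexample

That makes 6 counterexamples.

Answer: 6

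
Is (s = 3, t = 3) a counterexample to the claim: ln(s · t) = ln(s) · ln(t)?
Yes

Substituting s = 3, t = 3:
LHS = ln(3 · 3) = ln(9) ≈ 2.197
RHS = ln(3) · ln(3) = ln(3)² ≈ 1.207

Since LHS ≠ RHS, this pair disproves the claim.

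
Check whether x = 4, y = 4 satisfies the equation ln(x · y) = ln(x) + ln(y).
Holds

Substituting x = 4, y = 4:

LHS = ln(4 · 4) = ln(16) ≈ 2.773
RHS = ln(4) + ln(4) = 2·ln(4) ≈ 2.773

LHS = RHS, so the equation holds at this point.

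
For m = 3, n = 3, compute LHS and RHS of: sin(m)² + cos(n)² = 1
LHS = sin(3)² + cos(3)² = 1
RHS = 1

LHS = RHS: the two sides agree.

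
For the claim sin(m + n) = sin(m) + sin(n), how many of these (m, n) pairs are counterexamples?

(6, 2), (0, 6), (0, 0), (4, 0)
Testing each pair:
(6, 2): LHS = sin(8) ≈ 0.9894, RHS = sin(6) + sin(2) ≈ 0.6299 → counterexample
(0, 6): LHS = sin(6) ≈ -0.2794, RHS = sin(6) ≈ -0.2794 → satisfies claim
(0, 0): LHS = 0, RHS = 0 → satisfies claim
(4, 0): LHS = sin(4) ≈ -0.7568, RHS = sin(4) ≈ -0.7568 → satisfies claim

That makes 1 counterexample.

Answer: 1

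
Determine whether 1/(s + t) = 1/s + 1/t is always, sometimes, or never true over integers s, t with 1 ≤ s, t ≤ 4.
The claim fails for every pair in the range. For instance at (s, t) = (1, 2): LHS = 1/3, RHS = 3/2.

Answer: Never true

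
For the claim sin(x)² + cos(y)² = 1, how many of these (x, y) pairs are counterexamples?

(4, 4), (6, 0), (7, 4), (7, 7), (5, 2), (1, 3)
Testing each pair:
(4, 4): LHS = cos(4)² + sin(4)² = 1, RHS = 1 → satisfies claim
(6, 0): LHS = sin(6)² + 1 ≈ 1.078, RHS = 1 → counterexample
(7, 4): LHS = cos(4)² + sin(7)² ≈ 0.8589, RHS = 1 → counterexample
(7, 7): LHS = sin(7)² + cos(7)² = 1, RHS = 1 → satisfies claim
(5, 2): LHS = cos(2)² + sin(5)² ≈ 1.093, RHS = 1 → counterexample
(1, 3): LHS = sin(1)² + cos(3)² ≈ 1.688, RHS = 1 → counterexample

That makes 4 counterexamples.

Answer: 4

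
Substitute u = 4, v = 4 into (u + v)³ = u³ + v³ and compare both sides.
LHS = (4 + 4)³ = 512
RHS = 4³ + 4³ = 128

LHS ≠ RHS, so the equation does not hold here.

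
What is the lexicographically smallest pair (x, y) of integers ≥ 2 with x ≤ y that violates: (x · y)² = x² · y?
(x, y) = (2, 2)

Substituting (2, 2) into the claim:
LHS = (2 · 2)² = 16
RHS = 2² · 2 = 8

Since LHS ≠ RHS, this pair disproves the claim, and no lexicographically smaller pair (x ≤ y, integers ≥ 2) does.

For instance (4, 8) is also a counterexample (LHS = 1024, RHS = 128), but it's lexicographically larger.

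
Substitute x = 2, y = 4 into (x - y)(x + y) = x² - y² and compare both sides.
LHS = (2 - 4)(2 + 4) = -12
RHS = 2² - 4² = -12

LHS = RHS: the two sides agree.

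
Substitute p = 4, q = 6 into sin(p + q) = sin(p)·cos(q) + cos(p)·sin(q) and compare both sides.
LHS = sin(4 + 6) = sin(10) ≈ -0.544
RHS = sin(4)·cos(6) + cos(4)·sin(6) = sin(4)·cos(6) + sin(6)·cos(4) ≈ -0.544

LHS = RHS: the two sides agree.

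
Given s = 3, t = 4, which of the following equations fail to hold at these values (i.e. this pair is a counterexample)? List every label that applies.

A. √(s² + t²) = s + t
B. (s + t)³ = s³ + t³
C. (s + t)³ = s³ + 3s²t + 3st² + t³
Evaluating each claim at the given values:
A. LHS = 5, RHS = 7 → fails here (LHS ≠ RHS)
B. LHS = 343, RHS = 91 → fails here (LHS ≠ RHS)
C. LHS = 343, RHS = 343 → holds here (LHS = RHS)

Answer: A, B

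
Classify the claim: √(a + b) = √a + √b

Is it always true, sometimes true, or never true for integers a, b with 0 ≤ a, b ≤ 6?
Sometimes true

It holds at (a, b) = (0, 5) (both sides equal √(5) ≈ 2.236), but fails at (a, b) = (6, 3) (LHS = 3, RHS = √(3) + √(6) ≈ 4.182).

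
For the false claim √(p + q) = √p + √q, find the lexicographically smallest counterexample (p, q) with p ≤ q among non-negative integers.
(p, q) = (1, 1)

At (0, 1): both sides equal 1, so it holds there.
At (0, 2): both sides equal √(2) ≈ 1.414, so it holds there.

Substituting (1, 1) into the claim:
LHS = √(1 + 1) = √(2) ≈ 1.414
RHS = √1 + √1 = 2

Since LHS ≠ RHS, this pair disproves the claim, and no lexicographically smaller pair (p ≤ q, non-negative integers) does.

For instance (5, 6) is also a counterexample (LHS = √(11) ≈ 3.317, RHS = √(5) + √(6) ≈ 4.686), but it's lexicographically larger.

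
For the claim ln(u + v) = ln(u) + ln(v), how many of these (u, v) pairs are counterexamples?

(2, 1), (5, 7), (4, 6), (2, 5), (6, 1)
Testing each pair:
(2, 1): LHS = ln(3) ≈ 1.099, RHS = ln(2) ≈ 0.6931 → counterexample
(5, 7): LHS = ln(12) ≈ 2.485, RHS = ln(5) + ln(7) ≈ 3.555 → counterexample
(4, 6): LHS = ln(10) ≈ 2.303, RHS = ln(4) + ln(6) ≈ 3.178 → counterexample
(2, 5): LHS = ln(7) ≈ 1.946, RHS = ln(2) + ln(5) ≈ 2.303 → counterexample
(6, 1): LHS = ln(7) ≈ 1.946, RHS = ln(6) ≈ 1.792 → counterexample

That makes 5 counterexamples.

Answer: 5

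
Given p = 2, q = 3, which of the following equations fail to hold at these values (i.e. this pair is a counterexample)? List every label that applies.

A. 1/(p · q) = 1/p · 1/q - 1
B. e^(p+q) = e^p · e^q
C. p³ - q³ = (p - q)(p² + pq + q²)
Evaluating each claim at the given values:
A. LHS = 1/6, RHS = -5/6 → fails here (LHS ≠ RHS)
B. LHS = e^5 ≈ 148.4, RHS = e^5 ≈ 148.4 → holds here (LHS = RHS)
C. LHS = -19, RHS = -19 → holds here (LHS = RHS)

Answer: A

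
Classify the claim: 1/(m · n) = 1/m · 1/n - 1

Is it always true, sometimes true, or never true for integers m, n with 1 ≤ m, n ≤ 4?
The claim fails for every pair in the range. For instance at (m, n) = (3, 4): LHS = 1/12, RHS = -11/12.

Answer: Never true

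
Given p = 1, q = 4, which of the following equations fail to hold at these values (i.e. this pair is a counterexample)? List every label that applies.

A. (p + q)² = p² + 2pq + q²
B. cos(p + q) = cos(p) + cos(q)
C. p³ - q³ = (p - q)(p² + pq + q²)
Evaluating each claim at the given values:
A. LHS = 25, RHS = 25 → holds here (LHS = RHS)
B. LHS = cos(5) ≈ 0.2837, RHS = cos(4) + cos(1) ≈ -0.1133 → fails here (LHS ≠ RHS)
C. LHS = -63, RHS = -63 → holds here (LHS = RHS)

Answer: B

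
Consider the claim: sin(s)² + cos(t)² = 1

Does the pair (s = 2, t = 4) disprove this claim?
Substituting s = 2, t = 4:
LHS = sin(2)² + cos(4)² ≈ 1.254
RHS = 1

Since LHS ≠ RHS, this pair disproves the claim.

Answer: Yes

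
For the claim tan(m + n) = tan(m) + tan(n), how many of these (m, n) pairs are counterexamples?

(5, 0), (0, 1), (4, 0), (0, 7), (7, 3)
1

Testing each pair:
(5, 0): LHS = tan(5) ≈ -3.381, RHS = tan(5) ≈ -3.381 → satisfies claim
(0, 1): LHS = tan(1) ≈ 1.557, RHS = tan(1) ≈ 1.557 → satisfies claim
(4, 0): LHS = tan(4) ≈ 1.158, RHS = tan(4) ≈ 1.158 → satisfies claim
(0, 7): LHS = tan(7) ≈ 0.8714, RHS = tan(7) ≈ 0.8714 → satisfies claim
(7, 3): LHS = tan(10) ≈ 0.6484, RHS = tan(3) + tan(7) ≈ 0.7289 → counterexample

That makes 1 counterexample.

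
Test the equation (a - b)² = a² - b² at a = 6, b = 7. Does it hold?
Fails

Substituting a = 6, b = 7:

LHS = (6 - 7)² = 1
RHS = 6² - 7² = -13

LHS ≠ RHS, so the equation does not hold at this point.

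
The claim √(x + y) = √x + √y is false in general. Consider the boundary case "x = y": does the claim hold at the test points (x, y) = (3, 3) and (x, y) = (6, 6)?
At (3, 3): LHS = √(6) ≈ 2.449 ≠ RHS = 2·√(3) ≈ 3.464
At (6, 6): LHS = 2·√(3) ≈ 3.464 ≠ RHS = 2·√(6) ≈ 4.899

Answer: No, fails at both test points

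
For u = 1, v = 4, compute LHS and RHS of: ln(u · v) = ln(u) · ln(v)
LHS = ln(1 · 4) = ln(4) ≈ 1.386
RHS = ln(1) · ln(4) = 0

LHS ≠ RHS (they differ by about 1.386), so the equation does not hold here.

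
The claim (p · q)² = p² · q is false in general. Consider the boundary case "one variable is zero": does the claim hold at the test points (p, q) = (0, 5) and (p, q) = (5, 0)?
At (0, 5): LHS = 0, RHS = 0 → equal
At (5, 0): LHS = 0, RHS = 0 → equal

So the claim does hold at both of these boundary points, even though it is not an identity.

Answer: Yes, holds at both test points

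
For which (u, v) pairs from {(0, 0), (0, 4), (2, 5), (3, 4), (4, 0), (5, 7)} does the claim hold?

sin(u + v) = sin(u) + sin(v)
Testing each pair:
(0, 0): LHS = 0, RHS = 0 → holds
(0, 4): LHS = sin(4) ≈ -0.7568, RHS = sin(4) ≈ -0.7568 → holds
(2, 5): LHS = sin(7) ≈ 0.657, RHS = sin(5) + sin(2) ≈ -0.04963 → fails
(3, 4): LHS = sin(7) ≈ 0.657, RHS = sin(4) + sin(3) ≈ -0.6157 → fails
(4, 0): LHS = sin(4) ≈ -0.7568, RHS = sin(4) ≈ -0.7568 → holds
(5, 7): LHS = sin(12) ≈ -0.5366, RHS = sin(5) + sin(7) ≈ -0.3019 → fails

3 of 6 pairs satisfy the claim.

Answer: (0, 0), (0, 4), (4, 0)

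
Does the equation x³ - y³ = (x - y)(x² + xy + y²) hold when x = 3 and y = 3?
Substituting x = 3, y = 3:

LHS = 3³ - 3³ = 0
RHS = (3 - 3)(3² + 3·3 + 3²) = 0

LHS = RHS, so the equation holds at this point.

Answer: Holds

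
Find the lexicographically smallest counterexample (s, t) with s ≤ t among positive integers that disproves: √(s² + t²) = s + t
(s, t) = (1, 1)

Substituting (1, 1) into the claim:
LHS = √(1² + 1²) = √(2) ≈ 1.414
RHS = 1 + 1 = 2

Since LHS ≠ RHS, this pair disproves the claim, and no lexicographically smaller pair (s ≤ t, positive integers) does.

For instance (1, 7) is also a counterexample (LHS = 5·√(2) ≈ 7.071, RHS = 8), but it's lexicographically larger.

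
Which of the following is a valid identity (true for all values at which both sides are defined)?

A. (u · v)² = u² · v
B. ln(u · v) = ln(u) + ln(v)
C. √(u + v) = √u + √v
A: fails at (2, 2) — LHS = 16, RHS = 8.
B: holds — e.g. at (4, 6), both sides equal ln(24) ≈ 3.178.
C: fails at (1, 3) — LHS = 2, RHS = 1 + √(3) ≈ 2.732.

Answer: B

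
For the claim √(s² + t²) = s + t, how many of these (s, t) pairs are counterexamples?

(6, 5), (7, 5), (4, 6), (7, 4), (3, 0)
4

Testing each pair:
(6, 5): LHS = √(61) ≈ 7.81, RHS = 11 → counterexample
(7, 5): LHS = √(74) ≈ 8.602, RHS = 12 → counterexample
(4, 6): LHS = 2·√(13) ≈ 7.211, RHS = 10 → counterexample
(7, 4): LHS = √(65) ≈ 8.062, RHS = 11 → counterexample
(3, 0): LHS = 3, RHS = 3 → satisfies claim

That makes 4 counterexamples.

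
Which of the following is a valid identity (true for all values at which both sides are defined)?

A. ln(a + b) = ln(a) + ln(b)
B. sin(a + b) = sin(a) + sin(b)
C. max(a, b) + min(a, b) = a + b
C

A: fails at (5, 8) — LHS = ln(13) ≈ 2.565, RHS = ln(5) + ln(8) ≈ 3.689.
B: fails at (1, 2) — LHS = sin(3) ≈ 0.1411, RHS = sin(1) + sin(2) ≈ 1.751.
C: holds — e.g. at (2, 3), both sides equal 5.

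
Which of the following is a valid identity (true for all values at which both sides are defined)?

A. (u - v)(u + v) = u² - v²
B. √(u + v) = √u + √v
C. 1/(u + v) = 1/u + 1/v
A

A: holds — e.g. at (1, 1), both sides equal 0.
B: fails at (6, 7) — LHS = √(13) ≈ 3.606, RHS = √(6) + √(7) ≈ 5.095.
C: fails at (1, 5) — LHS = 1/6, RHS = 6/5.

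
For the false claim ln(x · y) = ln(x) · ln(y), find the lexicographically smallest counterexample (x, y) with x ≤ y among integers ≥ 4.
(x, y) = (4, 4)

Substituting (4, 4) into the claim:
LHS = ln(4 · 4) = ln(16) ≈ 2.773
RHS = ln(4) · ln(4) = ln(4)² ≈ 1.922

Since LHS ≠ RHS, this pair disproves the claim, and no lexicographically smaller pair (x ≤ y, integers ≥ 4) does.

For instance (7, 10) is also a counterexample (LHS = ln(70) ≈ 4.248, RHS = ln(7)·ln(10) ≈ 4.481), but it's lexicographically larger.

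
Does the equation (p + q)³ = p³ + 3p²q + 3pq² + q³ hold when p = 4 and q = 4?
Holds

Substituting p = 4, q = 4:

LHS = (4 + 4)³ = 512
RHS = 4³ + 3·4²·4 + 3·4·4² + 4³ = 512

LHS = RHS, so the equation holds at this point.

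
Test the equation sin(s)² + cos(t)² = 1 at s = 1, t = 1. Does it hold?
Substituting s = 1, t = 1:

LHS = sin(1)² + cos(1)² = 1
RHS = 1

LHS = RHS, so the equation holds at this point.

Answer: Holds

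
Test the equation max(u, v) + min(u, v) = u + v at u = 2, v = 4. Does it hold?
Substituting u = 2, v = 4:

LHS = max(2, 4) + min(2, 4) = 6
RHS = 2 + 4 = 6

LHS = RHS, so the equation holds at this point.

Answer: Holds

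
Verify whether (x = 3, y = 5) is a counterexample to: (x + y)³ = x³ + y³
Yes

Substituting x = 3, y = 5:
LHS = (3 + 5)³ = 512
RHS = 3³ + 5³ = 152

Since LHS ≠ RHS, this pair disproves the claim.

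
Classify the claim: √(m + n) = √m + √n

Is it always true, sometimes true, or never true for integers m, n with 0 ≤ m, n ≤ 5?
Sometimes true

It holds at (m, n) = (0, 1) (both sides equal 1), but fails at (m, n) = (3, 2) (LHS = √(5) ≈ 2.236, RHS = √(2) + √(3) ≈ 3.146).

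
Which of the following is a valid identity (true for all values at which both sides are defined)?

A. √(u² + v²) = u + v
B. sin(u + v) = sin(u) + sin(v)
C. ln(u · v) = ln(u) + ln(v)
C

A: fails at (1, 4) — LHS = √(17) ≈ 4.123, RHS = 5.
B: fails at (4, 4) — LHS = sin(8) ≈ 0.9894, RHS = 2·sin(4) ≈ -1.514.
C: holds — e.g. at (5, 5), both sides equal ln(25) ≈ 3.219.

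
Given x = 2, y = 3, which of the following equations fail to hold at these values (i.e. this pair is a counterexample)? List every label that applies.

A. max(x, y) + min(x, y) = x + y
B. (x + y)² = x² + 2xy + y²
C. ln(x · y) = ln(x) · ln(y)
C

Evaluating each claim at the given values:
A. LHS = 5, RHS = 5 → holds here (LHS = RHS)
B. LHS = 25, RHS = 25 → holds here (LHS = RHS)
C. LHS = ln(6) ≈ 1.792, RHS = ln(2)·ln(3) ≈ 0.7615 → fails here (LHS ≠ RHS)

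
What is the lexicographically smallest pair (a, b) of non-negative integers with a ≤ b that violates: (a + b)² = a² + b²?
(a, b) = (1, 1)

At (0, 0): both sides equal 0, so it holds there.
At (0, 4): both sides equal 16, so it holds there.

Substituting (1, 1) into the claim:
LHS = (1 + 1)² = 4
RHS = 1² + 1² = 2

Since LHS ≠ RHS, this pair disproves the claim, and no lexicographically smaller pair (a ≤ b, non-negative integers) does.

For instance (4, 7) is also a counterexample (LHS = 121, RHS = 65), but it's lexicographically larger.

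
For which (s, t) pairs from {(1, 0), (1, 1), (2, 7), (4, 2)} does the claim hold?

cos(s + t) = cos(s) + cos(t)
None

Testing each pair:
(1, 0): LHS = cos(1) ≈ 0.5403, RHS = cos(1) + 1 ≈ 1.54 → fails
(1, 1): LHS = cos(2) ≈ -0.4161, RHS = 2·cos(1) ≈ 1.081 → fails
(2, 7): LHS = cos(9) ≈ -0.9111, RHS = cos(2) + cos(7) ≈ 0.3378 → fails
(4, 2): LHS = cos(6) ≈ 0.9602, RHS = cos(4) + cos(2) ≈ -1.07 → fails

No pair satisfies the claim.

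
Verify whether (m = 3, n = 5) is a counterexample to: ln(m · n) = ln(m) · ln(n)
Yes

Substituting m = 3, n = 5:
LHS = ln(3 · 5) = ln(15) ≈ 2.708
RHS = ln(3) · ln(5) ≈ 1.768

Since LHS ≠ RHS, this pair disproves the claim.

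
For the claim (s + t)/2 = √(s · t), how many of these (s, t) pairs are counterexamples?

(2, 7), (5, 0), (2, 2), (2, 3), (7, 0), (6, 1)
5

Testing each pair:
(2, 7): LHS = 9/2, RHS = √(14) ≈ 3.742 → counterexample
(5, 0): LHS = 5/2, RHS = 0 → counterexample
(2, 2): LHS = 2, RHS = 2 → satisfies claim
(2, 3): LHS = 5/2, RHS = √(6) ≈ 2.449 → counterexample
(7, 0): LHS = 7/2, RHS = 0 → counterexample
(6, 1): LHS = 7/2, RHS = √(6) ≈ 2.449 → counterexample

That makes 5 counterexamples.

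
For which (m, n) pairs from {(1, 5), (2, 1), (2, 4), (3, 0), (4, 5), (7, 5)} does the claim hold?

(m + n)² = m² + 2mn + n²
All pairs

Testing each pair:
(1, 5): LHS = 36, RHS = 36 → holds
(2, 1): LHS = 9, RHS = 9 → holds
(2, 4): LHS = 36, RHS = 36 → holds
(3, 0): LHS = 9, RHS = 9 → holds
(4, 5): LHS = 81, RHS = 81 → holds
(7, 5): LHS = 144, RHS = 144 → holds

Every pair satisfies the claim.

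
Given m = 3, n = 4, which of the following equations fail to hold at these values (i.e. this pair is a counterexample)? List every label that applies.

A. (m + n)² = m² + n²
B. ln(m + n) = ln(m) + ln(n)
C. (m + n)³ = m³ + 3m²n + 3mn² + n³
Evaluating each claim at the given values:
A. LHS = 49, RHS = 25 → fails here (LHS ≠ RHS)
B. LHS = ln(7) ≈ 1.946, RHS = ln(3) + ln(4) ≈ 2.485 → fails here (LHS ≠ RHS)
C. LHS = 343, RHS = 343 → holds here (LHS = RHS)

Answer: A, B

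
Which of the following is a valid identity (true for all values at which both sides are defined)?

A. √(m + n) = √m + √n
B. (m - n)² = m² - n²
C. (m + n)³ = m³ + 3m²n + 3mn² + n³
A: fails at (2, 7) — LHS = 3, RHS = √(2) + √(7) ≈ 4.06.
B: fails at (2, 4) — LHS = 4, RHS = -12.
C: holds — e.g. at (1, 2), both sides equal 27.

Answer: C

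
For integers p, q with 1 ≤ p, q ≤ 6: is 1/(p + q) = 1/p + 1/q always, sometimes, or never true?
Never true

The claim fails for every pair in the range. For instance at (p, q) = (4, 2): LHS = 1/6, RHS = 3/4.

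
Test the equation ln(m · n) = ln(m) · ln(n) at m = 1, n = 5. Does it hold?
Fails

Substituting m = 1, n = 5:

LHS = ln(1 · 5) = ln(5) ≈ 1.609
RHS = ln(1) · ln(5) = 0

LHS ≠ RHS, so the equation does not hold at this point.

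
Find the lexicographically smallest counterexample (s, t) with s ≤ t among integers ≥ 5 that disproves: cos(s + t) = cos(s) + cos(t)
(s, t) = (5, 5)

Substituting (5, 5) into the claim:
LHS = cos(5 + 5) = cos(10) ≈ -0.8391
RHS = cos(5) + cos(5) = 2·cos(5) ≈ 0.5673

Since LHS ≠ RHS, this pair disproves the claim, and no lexicographically smaller pair (s ≤ t, integers ≥ 5) does.

For instance (6, 9) is also a counterexample (LHS = cos(15) ≈ -0.7597, RHS = cos(9) + cos(6) ≈ 0.04904), but it's lexicographically larger.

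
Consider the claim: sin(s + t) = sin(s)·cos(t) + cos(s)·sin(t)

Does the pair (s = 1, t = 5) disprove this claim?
No

Substituting s = 1, t = 5:
LHS = sin(1 + 5) = sin(6) ≈ -0.2794
RHS = sin(1)·cos(5) + cos(1)·sin(5) = sin(5)·cos(1) + sin(1)·cos(5) ≈ -0.2794

The sides agree, so this pair does not disprove the claim.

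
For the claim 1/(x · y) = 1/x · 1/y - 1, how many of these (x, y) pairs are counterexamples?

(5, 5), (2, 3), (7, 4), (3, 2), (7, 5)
5

Testing each pair:
(5, 5): LHS = 1/25, RHS = -24/25 → counterexample
(2, 3): LHS = 1/6, RHS = -5/6 → counterexample
(7, 4): LHS = 1/28, RHS = -27/28 → counterexample
(3, 2): LHS = 1/6, RHS = -5/6 → counterexample
(7, 5): LHS = 1/35, RHS = -34/35 → counterexample

That makes 5 counterexamples.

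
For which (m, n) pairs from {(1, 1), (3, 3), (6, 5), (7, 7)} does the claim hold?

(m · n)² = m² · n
Testing each pair:
(1, 1): LHS = 1, RHS = 1 → holds
(3, 3): LHS = 81, RHS = 27 → fails
(6, 5): LHS = 900, RHS = 180 → fails
(7, 7): LHS = 2401, RHS = 343 → fails

1 of 4 pairs satisfies the claim.

Answer: (1, 1)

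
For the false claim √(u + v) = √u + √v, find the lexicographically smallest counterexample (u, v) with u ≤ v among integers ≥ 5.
Substituting (5, 5) into the claim:
LHS = √(5 + 5) = √(10) ≈ 3.162
RHS = √5 + √5 = 2·√(5) ≈ 4.472

Since LHS ≠ RHS, this pair disproves the claim, and no lexicographically smaller pair (u ≤ v, integers ≥ 5) does.

For instance (8, 8) is also a counterexample (LHS = 4, RHS = 4·√(2) ≈ 5.657), but it's lexicographically larger.

Answer: (u, v) = (5, 5)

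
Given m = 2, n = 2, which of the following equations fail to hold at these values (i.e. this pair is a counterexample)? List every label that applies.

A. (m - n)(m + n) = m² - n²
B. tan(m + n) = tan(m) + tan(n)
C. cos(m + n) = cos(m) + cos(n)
Evaluating each claim at the given values:
A. LHS = 0, RHS = 0 → holds here (LHS = RHS)
B. LHS = tan(4) ≈ 1.158, RHS = 2·tan(2) ≈ -4.37 → fails here (LHS ≠ RHS)
C. LHS = cos(4) ≈ -0.6536, RHS = 2·cos(2) ≈ -0.8323 → fails here (LHS ≠ RHS)

Answer: B, C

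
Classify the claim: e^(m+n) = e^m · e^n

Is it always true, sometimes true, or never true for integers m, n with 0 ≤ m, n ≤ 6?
Always true

The identity holds for every pair in the range. For instance at (m, n) = (4, 2): both sides equal e^6 ≈ 403.4.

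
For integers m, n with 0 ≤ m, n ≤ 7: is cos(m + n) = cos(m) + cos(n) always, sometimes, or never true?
Never true

The claim fails for every pair in the range. For instance at (m, n) = (4, 1): LHS = cos(5) ≈ 0.2837, RHS = cos(4) + cos(1) ≈ -0.1133.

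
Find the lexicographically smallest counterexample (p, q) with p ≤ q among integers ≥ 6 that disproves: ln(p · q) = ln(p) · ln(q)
(p, q) = (6, 6)

Substituting (6, 6) into the claim:
LHS = ln(6 · 6) = ln(36) ≈ 3.584
RHS = ln(6) · ln(6) = ln(6)² ≈ 3.21

Since LHS ≠ RHS, this pair disproves the claim, and no lexicographically smaller pair (p ≤ q, integers ≥ 6) does.

For instance (12, 13) is also a counterexample (LHS = ln(156) ≈ 5.05, RHS = ln(12)·ln(13) ≈ 6.374), but it's lexicographically larger.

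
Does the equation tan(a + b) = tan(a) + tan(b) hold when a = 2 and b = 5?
Fails

Substituting a = 2, b = 5:

LHS = tan(2 + 5) = tan(7) ≈ 0.8714
RHS = tan(2) + tan(5) ≈ -5.566

LHS ≠ RHS, so the equation does not hold at this point.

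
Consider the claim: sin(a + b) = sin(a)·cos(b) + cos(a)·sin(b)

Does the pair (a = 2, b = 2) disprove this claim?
No

Substituting a = 2, b = 2:
LHS = sin(2 + 2) = sin(4) ≈ -0.7568
RHS = sin(2)·cos(2) + cos(2)·sin(2) = 2·sin(2)·cos(2) ≈ -0.7568

The sides agree, so this pair does not disprove the claim.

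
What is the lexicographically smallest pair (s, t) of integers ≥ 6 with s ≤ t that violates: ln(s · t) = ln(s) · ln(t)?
(s, t) = (6, 6)

Substituting (6, 6) into the claim:
LHS = ln(6 · 6) = ln(36) ≈ 3.584
RHS = ln(6) · ln(6) = ln(6)² ≈ 3.21

Since LHS ≠ RHS, this pair disproves the claim, and no lexicographically smaller pair (s ≤ t, integers ≥ 6) does.

For instance (13, 13) is also a counterexample (LHS = ln(169) ≈ 5.13, RHS = ln(13)² ≈ 6.579), but it's lexicographically larger.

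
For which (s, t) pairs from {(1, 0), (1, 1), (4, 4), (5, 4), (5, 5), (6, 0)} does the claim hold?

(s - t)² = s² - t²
Testing each pair:
(1, 0): LHS = 1, RHS = 1 → holds
(1, 1): LHS = 0, RHS = 0 → holds
(4, 4): LHS = 0, RHS = 0 → holds
(5, 4): LHS = 1, RHS = 9 → fails
(5, 5): LHS = 0, RHS = 0 → holds
(6, 0): LHS = 36, RHS = 36 → holds

5 of 6 pairs satisfy the claim.

Answer: (1, 0), (1, 1), (4, 4), (5, 5), (6, 0)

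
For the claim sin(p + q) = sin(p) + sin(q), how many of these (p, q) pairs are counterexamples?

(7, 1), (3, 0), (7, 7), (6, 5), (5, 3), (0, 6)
Testing each pair:
(7, 1): LHS = sin(8) ≈ 0.9894, RHS = sin(7) + sin(1) ≈ 1.498 → counterexample
(3, 0): LHS = sin(3) ≈ 0.1411, RHS = sin(3) ≈ 0.1411 → satisfies claim
(7, 7): LHS = sin(14) ≈ 0.9906, RHS = 2·sin(7) ≈ 1.314 → counterexample
(6, 5): LHS = sin(11) ≈ -1, RHS = sin(5) + sin(6) ≈ -1.238 → counterexample
(5, 3): LHS = sin(8) ≈ 0.9894, RHS = sin(5) + sin(3) ≈ -0.8178 → counterexample
(0, 6): LHS = sin(6) ≈ -0.2794, RHS = sin(6) ≈ -0.2794 → satisfies claim

That makes 4 counterexamples.

Answer: 4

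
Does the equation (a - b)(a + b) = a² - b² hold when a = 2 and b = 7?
Substituting a = 2, b = 7:

LHS = (2 - 7)(2 + 7) = -45
RHS = 2² - 7² = -45

LHS = RHS, so the equation holds at this point.

Answer: Holds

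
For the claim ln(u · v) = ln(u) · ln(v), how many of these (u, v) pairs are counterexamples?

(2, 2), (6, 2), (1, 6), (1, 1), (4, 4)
Testing each pair:
(2, 2): LHS = ln(4) ≈ 1.386, RHS = ln(2)² ≈ 0.4805 → counterexample
(6, 2): LHS = ln(12) ≈ 2.485, RHS = ln(2)·ln(6) ≈ 1.242 → counterexample
(1, 6): LHS = ln(6) ≈ 1.792, RHS = 0 → counterexample
(1, 1): LHS = 0, RHS = 0 → satisfies claim
(4, 4): LHS = ln(16) ≈ 2.773, RHS = ln(4)² ≈ 1.922 → counterexample

That makes 4 counterexamples.

Answer: 4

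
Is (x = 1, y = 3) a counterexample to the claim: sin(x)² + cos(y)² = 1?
Substituting x = 1, y = 3:
LHS = sin(1)² + cos(3)² ≈ 1.688
RHS = 1

Since LHS ≠ RHS, this pair disproves the claim.

Answer: Yes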